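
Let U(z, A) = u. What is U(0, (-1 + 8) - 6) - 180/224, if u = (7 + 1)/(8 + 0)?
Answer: 11/56 ≈ 0.19643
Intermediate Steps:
u = 1 (u = 8/8 = 8*(⅛) = 1)
U(z, A) = 1
U(0, (-1 + 8) - 6) - 180/224 = 1 - 180/224 = 1 - 180*1/224 = 1 - 45/56 = 11/56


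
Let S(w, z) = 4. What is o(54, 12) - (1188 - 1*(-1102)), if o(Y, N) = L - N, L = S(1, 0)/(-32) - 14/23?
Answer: -423703/184 ≈ -2302.7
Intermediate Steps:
L = -135/184 (L = 4/(-32) - 14/23 = 4*(-1/32) - 14*1/23 = -1/8 - 14/23 = -135/184 ≈ -0.73370)
o(Y, N) = -135/184 - N
o(54, 12) - (1188 - 1*(-1102)) = (-135/184 - 1*12) - (1188 - 1*(-1102)) = (-135/184 - 12) - (1188 + 1102) = -2343/184 - 1*2290 = -2343/184 - 2290 = -423703/184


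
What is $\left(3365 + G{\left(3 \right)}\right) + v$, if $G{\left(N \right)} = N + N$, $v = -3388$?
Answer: $-17$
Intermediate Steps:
$G{\left(N \right)} = 2 N$
$\left(3365 + G{\left(3 \right)}\right) + v = \left(3365 + 2 \cdot 3\right) - 3388 = \left(3365 + 6\right) - 3388 = 3371 - 3388 = -17$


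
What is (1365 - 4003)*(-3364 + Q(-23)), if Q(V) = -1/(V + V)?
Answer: 204106017/23 ≈ 8.8742e+6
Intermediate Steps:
Q(V) = -1/(2*V)
(1365 - 4003)*(-3364 + Q(-23)) = (1365 - 4003)*(-3364 - 1/2/(-23)) = -2638*(-3364 - 1/2*(-1/23)) = -2638*(-3364 + 1/46) = -2638*(-154743/46) = 204106017/23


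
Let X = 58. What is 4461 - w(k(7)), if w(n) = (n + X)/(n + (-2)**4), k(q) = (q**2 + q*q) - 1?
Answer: 503938/113 ≈ 4459.6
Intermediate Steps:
k(q) = -1 + 2*q**2 (k(q) = (q**2 + q**2) - 1 = 2*q**2 - 1 = -1 + 2*q**2)
w(n) = (58 + n)/(16 + n) (w(n) = (n + 58)/(n + (-2)**4) = (58 + n)/(n + 16) = (58 + n)/(16 + n))
4461 - w(k(7)) = 4461 - (58 + (-1 + 2*7**2))/(16 + (-1 + 2*7**2)) = 4461 - (58 + (-1 + 2*49))/(16 + (-1 + 2*49)) = 4461 - (58 + (-1 + 98))/(16 + (-1 + 98)) = 4461 - (58 + 97)/(16 + 97) = 4461 - 155/113 = 503938/113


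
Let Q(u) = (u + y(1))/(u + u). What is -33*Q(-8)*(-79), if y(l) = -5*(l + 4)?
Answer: 86031/16 ≈ 5376.9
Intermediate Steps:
y(l) = -20 - 5*l (y(l) = -5*(4 + l) = -20 - 5*l)
Q(u) = (-25 + u)/(2*u) (Q(u) = (u + (-20 - 5*1))/(u + u) = (u + (-20 - 5))/((2*u)) = (u - 25)*(1/(2*u)) = (-25 + u)*(1/(2*u)) = (-25 + u)/(2*u))
-33*Q(-8)*(-79) = -33*(-25 - 8)/(2*(-8))*(-79) = -33*(-1)*(-33)/(2*8)*(-79) = -33*33/16*(-79) = -1089/16*(-79) = 86031/16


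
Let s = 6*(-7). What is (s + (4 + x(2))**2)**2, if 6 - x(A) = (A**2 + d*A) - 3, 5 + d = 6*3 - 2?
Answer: 16129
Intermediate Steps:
d = 11 (d = -5 + (6*3 - 2) = -5 + (18 - 2) = -5 + 16 = 11)
x(A) = 9 - A**2 - 11*A (x(A) = 6 - ((A**2 + 11*A) - 3) = 6 - (-3 + A**2 + 11*A) = 6 + (3 - A**2 - 11*A) = 9 - A**2 - 11*A)
s = -42
(s + (4 + x(2))**2)**2 = (-42 + (4 + (9 - 1*2**2 - 11*2))**2)**2 = (-42 + (4 + (9 - 1*4 - 22))**2)**2 = (-42 + (4 + (9 - 4 - 22))**2)**2 = (-42 + (4 - 17)**2)**2 = (-42 + (-13)**2)**2 = (-42 + 169)**2 = 127**2 = 16129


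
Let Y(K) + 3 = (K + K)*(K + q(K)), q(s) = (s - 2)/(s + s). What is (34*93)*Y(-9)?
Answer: 467976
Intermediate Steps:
q(s) = (-2 + s)/(2*s) (q(s) = (-2 + s)/((2*s)) = (-2 + s)*(1/(2*s)) = (-2 + s)/(2*s))
Y(K) = -3 + 2*K*(K + (-2 + K)/(2*K)) (Y(K) = -3 + (K + K)*(K + (-2 + K)/(2*K)) = -3 + (2*K)*(K + (-2 + K)/(2*K)) = -3 + 2*K*(K + (-2 + K)/(2*K)))
(34*93)*Y(-9) = (34*93)*(-5 - 9 + 2*(-9)²) = 3162*(-5 - 9 + 2*81) = 3162*(-5 - 9 + 162) = 3162*148 = 467976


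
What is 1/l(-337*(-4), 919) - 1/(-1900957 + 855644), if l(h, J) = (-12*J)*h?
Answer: 13820431/15539355457872 ≈ 8.8938e-7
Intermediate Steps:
l(h, J) = -12*J*h
1/l(-337*(-4), 919) - 1/(-1900957 + 855644) = 1/(-12*919*(-337*(-4))) - 1/(-1900957 + 855644) = 1/(-12*919*1348) - 1/(-1045313) = 1/(-14865744) - 1*(-1/1045313) = -1/14865744 + 1/1045313 = 13820431/15539355457872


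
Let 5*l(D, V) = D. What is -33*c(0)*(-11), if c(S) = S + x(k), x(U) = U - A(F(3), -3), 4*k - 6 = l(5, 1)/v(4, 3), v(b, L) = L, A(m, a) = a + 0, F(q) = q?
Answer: 6655/4 ≈ 1663.8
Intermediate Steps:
A(m, a) = a
l(D, V) = D/5
k = 19/12 (k = 3/2 + (((⅕)*5)/3)/4 = 3/2 + (1*(⅓))/4 = 3/2 + (¼)*(⅓) = 3/2 + 1/12 = 19/12 ≈ 1.5833)
x(U) = 3 + U (x(U) = U - 1*(-3) = U + 3 = 3 + U)
c(S) = 55/12 + S (c(S) = S + (3 + 19/12) = S + 55/12 = 55/12 + S)
-33*c(0)*(-11) = -33*(55/12 + 0)*(-11) = -33*55/12*(-11) = -605/4*(-11) = 6655/4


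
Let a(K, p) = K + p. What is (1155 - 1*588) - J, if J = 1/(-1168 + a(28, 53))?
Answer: 616330/1087 ≈ 567.00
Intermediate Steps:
J = -1/1087 (J = 1/(-1168 + (28 + 53)) = 1/(-1168 + 81) = 1/(-1087) = -1/1087 ≈ -0.00091996)
(1155 - 1*588) - J = (1155 - 1*588) - 1*(-1/1087) = (1155 - 588) + 1/1087 = 567 + 1/1087 = 616330/1087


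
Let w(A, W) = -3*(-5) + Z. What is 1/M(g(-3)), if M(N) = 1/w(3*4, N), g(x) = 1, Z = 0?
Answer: 15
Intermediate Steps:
w(A, W) = 15 (w(A, W) = -3*(-5) + 0 = 15 + 0 = 15)
M(N) = 1/15
1/M(g(-3)) = 1/(1/15) = 15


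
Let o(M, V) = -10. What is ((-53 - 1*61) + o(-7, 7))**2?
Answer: 15376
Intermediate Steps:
((-53 - 1*61) + o(-7, 7))**2 = ((-53 - 1*61) - 10)**2 = ((-53 - 61) - 10)**2 = (-114 - 10)**2 = (-124)**2 = 15376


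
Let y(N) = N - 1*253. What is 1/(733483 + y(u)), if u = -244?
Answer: 1/732986 ≈ 1.3643e-6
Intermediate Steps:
y(N) = -253 + N (y(N) = N - 253 = -253 + N)
1/(733483 + y(u)) = 1/(733483 + (-253 - 244)) = 1/(733483 - 497) = 1/732986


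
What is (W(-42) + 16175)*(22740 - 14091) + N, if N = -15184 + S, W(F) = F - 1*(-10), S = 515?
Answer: 139606138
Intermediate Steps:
W(F) = 10 + F (W(F) = F + 10 = 10 + F)
N = -14669 (N = -15184 + 515 = -14669)
(W(-42) + 16175)*(22740 - 14091) + N = ((10 - 42) + 16175)*(22740 - 14091) - 14669 = (-32 + 16175)*8649 - 14669 = 16143*8649 - 14669 = 139620807 - 14669 = 139606138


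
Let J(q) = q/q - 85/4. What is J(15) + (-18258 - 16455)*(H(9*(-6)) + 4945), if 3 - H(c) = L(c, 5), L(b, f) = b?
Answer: -694537785/4 ≈ -1.7363e+8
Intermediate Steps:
J(q) = -81/4 (J(q) = 1 - 85*¼ = 1 - 85/4 = -81/4)
H(c) = 3 - c
J(15) + (-18258 - 16455)*(H(9*(-6)) + 4945) = -81/4 + (-18258 - 16455)*((3 - 9*(-6)) + 4945) = -81/4 - 34713*((3 - 1*(-54)) + 4945) = -81/4 - 34713*((3 + 54) + 4945) = -81/4 - 34713*(57 + 4945) = -81/4 - 34713*5002 = -81/4 - 173634426 = -694537785/4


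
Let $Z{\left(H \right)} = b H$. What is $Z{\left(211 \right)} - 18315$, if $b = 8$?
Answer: $-16627$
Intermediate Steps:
$Z{\left(H \right)} = 8 H$
$Z{\left(211 \right)} - 18315 = 8 \cdot 211 - 18315 = 1688 - 18315 = -16627$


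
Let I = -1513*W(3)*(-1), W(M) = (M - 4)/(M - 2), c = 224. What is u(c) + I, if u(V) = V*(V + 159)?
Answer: 84279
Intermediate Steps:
W(M) = (-4 + M)/(-2 + M)
u(V) = V*(159 + V)
I = -1513 (I = -1513*(-4 + 3)/(-2 + 3)*(-1) = -1513*-1/1*(-1) = -1513*1*(-1)*(-1) = -(-1513)*(-1) = -1513*1 = -1513)
u(c) + I = 224*(159 + 224) - 1513 = 224*383 - 1513 = 85792 - 1513 = 84279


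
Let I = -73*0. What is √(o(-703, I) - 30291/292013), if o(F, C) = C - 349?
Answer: 26*I*√44036436439/292013 ≈ 18.684*I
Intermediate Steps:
I = 0
o(F, C) = -349 + C
√(o(-703, I) - 30291/292013) = √((-349 + 0) - 30291/292013) = √(-349 - 30291*1/292013) = √(-349 - 30291/292013) = √(-101942828/292013) = 26*I*√44036436439/292013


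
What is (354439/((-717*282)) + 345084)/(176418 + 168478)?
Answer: 69773559857/69735901824 ≈ 1.0005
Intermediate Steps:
(354439/((-717*282)) + 345084)/(176418 + 168478) = (354439/(-202194) + 345084)/344896 = (354439*(-1/202194) + 345084)*(1/344896) = (-354439/202194 + 345084)*(1/344896) = (69773559857/202194)*(1/344896) = 69773559857/69735901824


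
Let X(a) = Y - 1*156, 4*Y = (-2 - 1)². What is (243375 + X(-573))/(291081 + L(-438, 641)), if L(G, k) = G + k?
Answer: 972885/1165136 ≈ 0.83500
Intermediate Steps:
Y = 9/4 (Y = (-2 - 1)²/4 = (¼)*(-3)² = (¼)*9 = 9/4 ≈ 2.2500)
X(a) = -615/4 (X(a) = 9/4 - 1*156 = 9/4 - 156 = -615/4)
(243375 + X(-573))/(291081 + L(-438, 641)) = (243375 - 615/4)/(291081 + (-438 + 641)) = 972885/(4*(291081 + 203)) = (972885/4)/291284 = (972885/4)*(1/291284) = 972885/1165136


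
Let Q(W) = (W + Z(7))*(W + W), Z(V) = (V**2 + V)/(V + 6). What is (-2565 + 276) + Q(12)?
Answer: -24669/13 ≈ -1897.6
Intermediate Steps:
Z(V) = (V + V**2)/(6 + V)
Q(W) = 2*W*(56/13 + W) (Q(W) = (W + 7*(1 + 7)/(6 + 7))*(W + W) = (W + 7*8/13)*(2*W) = (W + 7*(1/13)*8)*(2*W) = (W + 56/13)*(2*W) = (56/13 + W)*(2*W) = 2*W*(56/13 + W))
(-2565 + 276) + Q(12) = (-2565 + 276) + (2/13)*12*(56 + 13*12) = -2289 + (2/13)*12*(56 + 156) = -2289 + (2/13)*12*212 = -2289 + 5088/13 = -24669/13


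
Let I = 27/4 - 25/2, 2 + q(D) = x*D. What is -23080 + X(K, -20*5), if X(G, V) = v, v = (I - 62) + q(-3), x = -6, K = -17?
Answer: -92527/4 ≈ -23132.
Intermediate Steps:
q(D) = -2 - 6*D
I = -23/4 (I = 27*(¼) - 25*½ = 27/4 - 25/2 = -23/4 ≈ -5.7500)
v = -207/4 (v = (-23/4 - 62) + (-2 - 6*(-3)) = -271/4 + (-2 + 18) = -271/4 + 16 = -207/4 ≈ -51.750)
X(G, V) = -207/4
-23080 + X(K, -20*5) = -23080 - 207/4 = -92527/4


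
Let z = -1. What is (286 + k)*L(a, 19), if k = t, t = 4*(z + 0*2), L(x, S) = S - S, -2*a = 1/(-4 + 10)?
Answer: 0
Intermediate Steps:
a = -1/12 (a = -1/(2*(-4 + 10)) = -½/6 = -½*⅙ = -1/12 ≈ -0.083333)
L(x, S) = 0
t = -4 (t = 4*(-1 + 0*2) = 4*(-1 + 0) = 4*(-1) = -4)
k = -4
(286 + k)*L(a, 19) = (286 - 4)*0 = 282*0 = 0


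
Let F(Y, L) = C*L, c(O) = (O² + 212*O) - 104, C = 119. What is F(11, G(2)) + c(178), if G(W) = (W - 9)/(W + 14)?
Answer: 1108223/16 ≈ 69264.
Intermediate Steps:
c(O) = -104 + O² + 212*O
G(W) = (-9 + W)/(14 + W)
F(Y, L) = 119*L
F(11, G(2)) + c(178) = 119*((-9 + 2)/(14 + 2)) + (-104 + 178² + 212*178) = 119*(-7/16) + (-104 + 31684 + 37736) = 119*((1/16)*(-7)) + 69316 = 119*(-7/16) + 69316 = -833/16 + 69316 = 1108223/16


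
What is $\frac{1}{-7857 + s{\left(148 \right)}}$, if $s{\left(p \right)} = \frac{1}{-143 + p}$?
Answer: $- \frac{5}{39284} \approx -0.00012728$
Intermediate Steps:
$\frac{1}{-7857 + s{\left(148 \right)}} = \frac{1}{-7857 + \frac{1}{-143 + 148}} = \frac{1}{-7857 + \frac{1}{5}} = \frac{1}{- \frac{39284}{5}} = - \frac{5}{39284}$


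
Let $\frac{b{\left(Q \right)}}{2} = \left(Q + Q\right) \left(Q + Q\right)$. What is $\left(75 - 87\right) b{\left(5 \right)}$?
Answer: $-2400$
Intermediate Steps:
$b{\left(Q \right)} = 8 Q^{2}$ ($b{\left(Q \right)} = 2 \left(Q + Q\right) \left(Q + Q\right) = 2 \cdot 2 Q 2 Q = 2 \cdot 4 Q^{2} = 8 Q^{2}$)
$\left(75 - 87\right) b{\left(5 \right)} = \left(75 - 87\right) 8 \cdot 5^{2} = - 12 \cdot 8 \cdot 25 = \left(-12\right) 200 = -2400$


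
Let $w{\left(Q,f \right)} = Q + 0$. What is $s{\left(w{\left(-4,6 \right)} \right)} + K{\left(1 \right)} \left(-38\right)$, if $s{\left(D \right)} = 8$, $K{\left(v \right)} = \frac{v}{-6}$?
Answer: $\frac{43}{3} \approx 14.333$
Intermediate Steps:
$K{\left(v \right)} = - \frac{v}{6}$ ($K{\left(v \right)} = v \left(- \frac{1}{6}\right) = - \frac{v}{6}$)
$w{\left(Q,f \right)} = Q$
$s{\left(w{\left(-4,6 \right)} \right)} + K{\left(1 \right)} \left(-38\right) = 8 + \left(- \frac{1}{6}\right) 1 \left(-38\right) = 8 - - \frac{19}{3} = 8 + \frac{19}{3} = \frac{43}{3}$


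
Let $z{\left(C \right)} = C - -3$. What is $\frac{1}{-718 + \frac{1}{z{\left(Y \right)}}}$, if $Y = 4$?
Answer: $- \frac{7}{5025} \approx -0.001393$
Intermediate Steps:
$z{\left(C \right)} = 3 + C$ ($z{\left(C \right)} = C + 3 = 3 + C$)
$\frac{1}{-718 + \frac{1}{z{\left(Y \right)}}} = \frac{1}{-718 + \frac{1}{3 + 4}} = \frac{1}{-718 + \frac{1}{7}} = \frac{1}{- \frac{5025}{7}} = - \frac{7}{5025}$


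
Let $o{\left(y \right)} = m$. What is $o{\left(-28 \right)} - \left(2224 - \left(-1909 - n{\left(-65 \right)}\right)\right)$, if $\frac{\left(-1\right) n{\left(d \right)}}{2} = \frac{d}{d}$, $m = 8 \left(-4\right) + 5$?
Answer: $-4158$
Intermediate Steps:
$m = -27$ ($m = -32 + 5 = -27$)
$n{\left(d \right)} = -2$ ($n{\left(d \right)} = - 2 \frac{d}{d} = \left(-2\right) 1 = -2$)
$o{\left(y \right)} = -27$
$o{\left(-28 \right)} - \left(2224 - \left(-1909 - n{\left(-65 \right)}\right)\right) = -27 - \left(2224 - \left(-1909 - -2\right)\right) = -27 - \left(2224 - \left(-1909 + 2\right)\right) = -27 - \left(2224 - -1907\right) = -27 - \left(2224 + 1907\right) = -27 - 4131 = -4158$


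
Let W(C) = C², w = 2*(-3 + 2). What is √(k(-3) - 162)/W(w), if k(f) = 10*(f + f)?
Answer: I*√222/4 ≈ 3.7249*I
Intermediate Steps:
w = -2 (w = 2*(-1) = -2)
k(f) = 20*f (k(f) = 10*(2*f) = 20*f)
√(k(-3) - 162)/W(w) = √(20*(-3) - 162)/((-2)²) = √(-60 - 162)/4 = √(-222)*(¼) = (I*√222)*(¼) = I*√222/4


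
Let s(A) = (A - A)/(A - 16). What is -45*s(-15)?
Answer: 0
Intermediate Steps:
s(A) = 0 (s(A) = 0/(-16 + A) = 0)
-45*s(-15) = -45*0 = 0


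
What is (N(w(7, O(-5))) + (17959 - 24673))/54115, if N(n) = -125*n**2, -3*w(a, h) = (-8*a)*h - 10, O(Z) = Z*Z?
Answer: -27619214/54115 ≈ -510.38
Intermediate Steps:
O(Z) = Z**2
w(a, h) = 10/3 + 8*a*h/3 (w(a, h) = -((-8*a)*h - 10)/3 = -(-8*a*h - 10)/3 = -(-10 - 8*a*h)/3 = 10/3 + 8*a*h/3)
(N(w(7, O(-5))) + (17959 - 24673))/54115 = (-125*(10/3 + (8/3)*7*(-5)**2)**2 + (17959 - 24673))/54115 = (-125*(10/3 + (8/3)*7*25)**2 - 6714)*(1/54115) = (-125*(10/3 + 1400/3)**2 - 6714)*(1/54115) = (-125*470**2 - 6714)*(1/54115) = (-125*220900 - 6714)*(1/54115) = (-27612500 - 6714)*(1/54115) = -27619214*1/54115 = -27619214/54115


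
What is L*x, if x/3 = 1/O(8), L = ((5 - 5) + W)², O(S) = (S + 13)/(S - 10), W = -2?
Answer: -8/7 ≈ -1.1429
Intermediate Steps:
O(S) = (13 + S)/(-10 + S)
L = 4 (L = ((5 - 5) - 2)² = (0 - 2)² = (-2)² = 4)
x = -2/7 (x = 3/(((13 + 8)/(-10 + 8))) = 3/((21/(-2))) = 3/((-½*21)) = 3/(-21/2) = 3*(-2/21) = -2/7 ≈ -0.28571)
L*x = 4*(-2/7) = -8/7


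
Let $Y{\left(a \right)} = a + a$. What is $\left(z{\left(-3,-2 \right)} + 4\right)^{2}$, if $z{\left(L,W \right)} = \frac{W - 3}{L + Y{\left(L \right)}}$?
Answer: $\frac{1681}{81} \approx 20.753$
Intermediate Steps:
$Y{\left(a \right)} = 2 a$
$z{\left(L,W \right)} = \frac{-3 + W}{3 L}$ ($z{\left(L,W \right)} = \frac{W - 3}{L + 2 L} = \frac{-3 + W}{3 L}$)
$\left(z{\left(-3,-2 \right)} + 4\right)^{2} = \left(\frac{-3 - 2}{3 \left(-3\right)} + 4\right)^{2} = \left(\frac{1}{3} \left(- \frac{1}{3}\right) \left(-5\right) + 4\right)^{2} = \left(\frac{5}{9} + 4\right)^{2} = \left(\frac{41}{9}\right)^{2} = \frac{1681}{81}$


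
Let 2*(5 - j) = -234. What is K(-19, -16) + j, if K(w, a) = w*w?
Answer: 483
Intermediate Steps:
j = 122 (j = 5 - ½*(-234) = 5 + 117 = 122)
K(w, a) = w²
K(-19, -16) + j = (-19)² + 122 = 361 + 122 = 483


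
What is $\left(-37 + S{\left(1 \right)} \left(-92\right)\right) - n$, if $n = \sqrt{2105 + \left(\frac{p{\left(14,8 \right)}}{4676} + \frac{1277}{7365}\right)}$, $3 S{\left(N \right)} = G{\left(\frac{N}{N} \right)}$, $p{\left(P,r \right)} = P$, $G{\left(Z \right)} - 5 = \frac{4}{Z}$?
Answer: $-313 - \frac{\sqrt{12738753236181030}}{2459910} \approx -358.88$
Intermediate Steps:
$G{\left(Z \right)} = 5 + \frac{4}{Z}$
$S{\left(N \right)} = 3$ ($S{\left(N \right)} = \frac{5 + \frac{4}{N \frac{1}{N}}}{3} = \frac{5 + \frac{4}{1}}{3} = \frac{5 + 4 \cdot 1}{3} = \frac{5 + 4}{3} = \frac{1}{3} \cdot 9 = 3$)
$n = \frac{\sqrt{12738753236181030}}{2459910}$ ($n = \sqrt{2105 + \left(\frac{14}{4676} + \frac{1277}{7365}\right)} = \sqrt{2105 + \left(14 \cdot \frac{1}{4676} + 1277 \cdot \frac{1}{7365}\right)} = \sqrt{2105 + \left(\frac{1}{334} + \frac{1277}{7365}\right)} = \sqrt{2105 + \frac{433883}{2459910}} = \sqrt{\frac{5178544433}{2459910}} = \frac{\sqrt{12738753236181030}}{2459910} \approx 45.882$)
$\left(-37 + S{\left(1 \right)} \left(-92\right)\right) - n = \left(-37 + 3 \left(-92\right)\right) - \frac{\sqrt{12738753236181030}}{2459910} = \left(-37 - 276\right) - \frac{\sqrt{12738753236181030}}{2459910} = -313 - \frac{\sqrt{12738753236181030}}{2459910}$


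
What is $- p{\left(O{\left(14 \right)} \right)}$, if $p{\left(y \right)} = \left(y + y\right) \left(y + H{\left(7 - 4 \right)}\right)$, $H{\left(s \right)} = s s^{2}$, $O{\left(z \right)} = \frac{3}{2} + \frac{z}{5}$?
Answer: $- \frac{13459}{50} \approx -269.18$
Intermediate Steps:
$O{\left(z \right)} = \frac{3}{2} + \frac{z}{5}$ ($O{\left(z \right)} = 3 \cdot \frac{1}{2} + z \frac{1}{5} = \frac{3}{2} + \frac{z}{5}$)
$H{\left(s \right)} = s^{3}$
$p{\left(y \right)} = 2 y \left(27 + y\right)$ ($p{\left(y \right)} = \left(y + y\right) \left(y + \left(7 - 4\right)^{3}\right) = 2 y \left(y + \left(7 - 4\right)^{3}\right) = 2 y \left(y + 3^{3}\right) = 2 y \left(y + 27\right) = 2 y \left(27 + y\right)$)
$- p{\left(O{\left(14 \right)} \right)} = - 2 \left(\frac{3}{2} + \frac{1}{5} \cdot 14\right) \left(27 + \left(\frac{3}{2} + \frac{1}{5} \cdot 14\right)\right) = - 2 \left(\frac{3}{2} + \frac{14}{5}\right) \left(27 + \left(\frac{3}{2} + \frac{14}{5}\right)\right) = - \frac{2 \cdot 43 \left(27 + \frac{43}{10}\right)}{10} = - \frac{2 \cdot 43 \cdot 313}{10 \cdot 10} = \left(-1\right) \frac{13459}{50} = - \frac{13459}{50}$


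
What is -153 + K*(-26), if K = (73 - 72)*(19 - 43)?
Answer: 471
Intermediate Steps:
K = -24 (K = 1*(-24) = -24)
-153 + K*(-26) = -153 - 24*(-26) = -153 + 624 = 471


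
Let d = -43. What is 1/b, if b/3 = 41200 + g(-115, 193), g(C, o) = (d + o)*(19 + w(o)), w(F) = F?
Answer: 1/219000 ≈ 4.5662e-6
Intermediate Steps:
g(C, o) = (-43 + o)*(19 + o)
b = 219000 (b = 3*(41200 + (-817 + 193² - 24*193)) = 3*(41200 + (-817 + 37249 - 4632)) = 3*(41200 + 31800) = 3*73000 = 219000)
1/b = 1/219000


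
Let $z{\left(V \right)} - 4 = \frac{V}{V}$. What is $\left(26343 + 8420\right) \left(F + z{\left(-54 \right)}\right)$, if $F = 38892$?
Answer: $1352176411$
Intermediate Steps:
$z{\left(V \right)} = 5$ ($z{\left(V \right)} = 4 + \frac{V}{V} = 4 + 1 = 5$)
$\left(26343 + 8420\right) \left(F + z{\left(-54 \right)}\right) = \left(26343 + 8420\right) \left(38892 + 5\right) = 34763 \cdot 38897 = 1352176411$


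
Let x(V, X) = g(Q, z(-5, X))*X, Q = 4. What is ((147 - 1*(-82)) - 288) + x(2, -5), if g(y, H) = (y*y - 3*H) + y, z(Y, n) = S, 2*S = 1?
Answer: -303/2 ≈ -151.50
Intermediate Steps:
S = ½ (S = (½)*1 = ½ ≈ 0.50000)
z(Y, n) = ½
g(y, H) = y + y² - 3*H (g(y, H) = (y² - 3*H) + y = y + y² - 3*H)
x(V, X) = 37*X/2 (x(V, X) = (4 + 4² - 3*½)*X = (4 + 16 - 3/2)*X = 37*X/2)
((147 - 1*(-82)) - 288) + x(2, -5) = ((147 - 1*(-82)) - 288) + (37/2)*(-5) = ((147 + 82) - 288) - 185/2 = (229 - 288) - 185/2 = -59 - 185/2 = -303/2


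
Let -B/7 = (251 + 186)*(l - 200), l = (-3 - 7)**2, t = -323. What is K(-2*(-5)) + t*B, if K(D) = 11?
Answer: -98805689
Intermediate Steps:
l = 100 (l = (-10)**2 = 100)
B = 305900 (B = -7*(251 + 186)*(100 - 200) = -3059*(-100) = -7*(-43700) = 305900)
K(-2*(-5)) + t*B = 11 - 323*305900 = 11 - 98805700 = -98805689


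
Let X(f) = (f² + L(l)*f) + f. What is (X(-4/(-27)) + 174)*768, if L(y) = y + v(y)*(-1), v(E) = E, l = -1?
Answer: 32504320/243 ≈ 1.3376e+5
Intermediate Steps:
L(y) = 0 (L(y) = y + y*(-1) = y - y = 0)
X(f) = f + f² (X(f) = (f² + 0*f) + f = (f² + 0) + f = f² + f = f + f²)
(X(-4/(-27)) + 174)*768 = ((-4/(-27))*(1 - 4/(-27)) + 174)*768 = ((-4*(-1/27))*(1 - 4*(-1/27)) + 174)*768 = (4*(1 + 4/27)/27 + 174)*768 = ((4/27)*(31/27) + 174)*768 = (124/729 + 174)*768 = (126970/729)*768 = 32504320/243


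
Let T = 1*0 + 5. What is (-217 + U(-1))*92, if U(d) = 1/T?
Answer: -99728/5 ≈ -19946.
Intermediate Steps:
T = 5 (T = 0 + 5 = 5)
U(d) = 1/5
(-217 + U(-1))*92 = (-217 + 1/5)*92 = -1084/5*92 = -99728/5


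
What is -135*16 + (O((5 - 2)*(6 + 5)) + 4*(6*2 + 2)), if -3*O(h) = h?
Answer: -2115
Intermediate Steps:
O(h) = -h/3
-135*16 + (O((5 - 2)*(6 + 5)) + 4*(6*2 + 2)) = -135*16 + (-(5 - 2)*(6 + 5)/3 + 4*(6*2 + 2)) = -2160 + (-11 + 4*(12 + 2)) = -2160 + (-⅓*33 + 4*14) = -2160 + (-11 + 56) = -2160 + 45 = -2115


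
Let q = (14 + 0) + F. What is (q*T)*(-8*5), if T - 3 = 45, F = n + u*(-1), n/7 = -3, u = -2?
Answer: 9600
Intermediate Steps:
n = -21 (n = 7*(-3) = -21)
F = -19 (F = -21 - 2*(-1) = -21 + 2 = -19)
T = 48 (T = 3 + 45 = 48)
q = -5 (q = (14 + 0) - 19 = 14 - 19 = -5)
(q*T)*(-8*5) = (-5*48)*(-8*5) = -240*(-40) = 9600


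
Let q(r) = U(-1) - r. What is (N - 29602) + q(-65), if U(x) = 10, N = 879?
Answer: -28648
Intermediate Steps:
q(r) = 10 - r
(N - 29602) + q(-65) = (879 - 29602) + (10 - 1*(-65)) = -28723 + (10 + 65) = -28723 + 75 = -28648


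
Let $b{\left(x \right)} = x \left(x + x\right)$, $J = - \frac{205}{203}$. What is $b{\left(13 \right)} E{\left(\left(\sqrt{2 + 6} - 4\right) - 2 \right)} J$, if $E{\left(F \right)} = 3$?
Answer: $- \frac{207870}{203} \approx -1024.0$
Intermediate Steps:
$J = - \frac{205}{203}$ ($J = \left(-205\right) \frac{1}{203} = - \frac{205}{203} \approx -1.0099$)
$b{\left(x \right)} = 2 x^{2}$ ($b{\left(x \right)} = x 2 x = 2 x^{2}$)
$b{\left(13 \right)} E{\left(\left(\sqrt{2 + 6} - 4\right) - 2 \right)} J = 2 \cdot 13^{2} \cdot 3 \left(- \frac{205}{203}\right) = 2 \cdot 169 \cdot 3 \left(- \frac{205}{203}\right) = 338 \cdot 3 \left(- \frac{205}{203}\right) = 1014 \left(- \frac{205}{203}\right) = - \frac{207870}{203}$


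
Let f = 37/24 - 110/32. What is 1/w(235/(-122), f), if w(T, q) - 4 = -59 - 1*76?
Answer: -1/131 ≈ -0.0076336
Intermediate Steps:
f = -91/48 (f = 37*(1/24) - 110*1/32 = 37/24 - 55/16 = -91/48 ≈ -1.8958)
w(T, q) = -131 (w(T, q) = 4 + (-59 - 1*76) = 4 + (-59 - 76) = 4 - 135 = -131)
1/w(235/(-122), f) = 1/(-131) = -1/131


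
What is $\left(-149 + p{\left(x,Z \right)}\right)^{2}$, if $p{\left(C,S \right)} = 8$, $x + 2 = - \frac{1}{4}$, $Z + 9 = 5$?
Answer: $19881$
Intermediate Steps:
$Z = -4$ ($Z = -9 + 5 = -4$)
$x = - \frac{9}{4}$ ($x = -2 - \frac{1}{4} = - \frac{9}{4} \approx -2.25$)
$\left(-149 + p{\left(x,Z \right)}\right)^{2} = \left(-149 + 8\right)^{2} = \left(-141\right)^{2} = 19881$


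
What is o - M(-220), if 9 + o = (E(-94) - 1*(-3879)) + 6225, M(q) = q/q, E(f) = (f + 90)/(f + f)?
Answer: 474419/47 ≈ 10094.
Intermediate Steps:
E(f) = (90 + f)/(2*f) (E(f) = (90 + f)/((2*f)) = (90 + f)*(1/(2*f)) = (90 + f)/(2*f))
M(q) = 1
o = 474466/47 (o = -9 + (((1/2)*(90 - 94)/(-94) - 1*(-3879)) + 6225) = -9 + (((1/2)*(-1/94)*(-4) + 3879) + 6225) = -9 + ((1/47 + 3879) + 6225) = -9 + (182314/47 + 6225) = -9 + 474889/47 = 474466/47 ≈ 10095.)
o - M(-220) = 474466/47 - 1*1 = 474466/47 - 1 = 474419/47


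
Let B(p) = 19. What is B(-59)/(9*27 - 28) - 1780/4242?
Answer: -151051/456015 ≈ -0.33124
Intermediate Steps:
B(-59)/(9*27 - 28) - 1780/4242 = 19/(9*27 - 28) - 1780/4242 = 19/(243 - 28) - 1780*1/4242 = 19/215 - 890/2121 = -151051/456015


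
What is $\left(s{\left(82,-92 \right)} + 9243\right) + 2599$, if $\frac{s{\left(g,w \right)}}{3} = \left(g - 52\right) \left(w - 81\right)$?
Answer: $-3728$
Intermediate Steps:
$s{\left(g,w \right)} = 3 \left(-81 + w\right) \left(-52 + g\right)$ ($s{\left(g,w \right)} = 3 \left(g - 52\right) \left(w - 81\right) = 3 \left(-52 + g\right) \left(-81 + w\right) = 3 \left(-81 + w\right) \left(-52 + g\right)$)
$\left(s{\left(82,-92 \right)} + 9243\right) + 2599 = \left(\left(12636 - 19926 - -14352 + 3 \cdot 82 \left(-92\right)\right) + 9243\right) + 2599 = \left(\left(12636 - 19926 + 14352 - 22632\right) + 9243\right) + 2599 = \left(-15570 + 9243\right) + 2599 = -6327 + 2599 = -3728$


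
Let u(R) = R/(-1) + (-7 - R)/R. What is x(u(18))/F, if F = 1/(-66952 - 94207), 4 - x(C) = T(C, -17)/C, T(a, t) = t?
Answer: -175663310/349 ≈ -5.0333e+5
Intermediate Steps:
u(R) = -R + (-7 - R)/R (u(R) = R*(-1) + (-7 - R)/R = -R + (-7 - R)/R)
x(C) = 4 + 17/C (x(C) = 4 - (-17)/C = 4 + 17/C)
F = -1/161159 (F = 1/(-161159) = -1/161159 ≈ -6.2051e-6)
x(u(18))/F = (4 + 17/(-1 - 1*18 - 7/18))/(-1/161159) = (4 + 17/(-1 - 18 - 7*1/18))*(-161159) = (4 + 17/(-1 - 18 - 7/18))*(-161159) = (4 + 17/(-349/18))*(-161159) = (4 + 17*(-18/349))*(-161159) = (4 - 306/349)*(-161159) = (1090/349)*(-161159) = -175663310/349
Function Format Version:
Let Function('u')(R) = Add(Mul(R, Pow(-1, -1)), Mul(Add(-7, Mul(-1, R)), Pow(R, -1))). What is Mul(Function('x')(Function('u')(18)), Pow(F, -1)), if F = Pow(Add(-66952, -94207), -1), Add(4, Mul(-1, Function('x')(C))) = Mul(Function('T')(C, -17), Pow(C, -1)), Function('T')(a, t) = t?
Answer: Rational(-175663310, 349) ≈ -5.0333e+5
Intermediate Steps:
Function('u')(R) = Add(Mul(-1, R), Mul(Pow(R, -1), Add(-7, Mul(-1, R)))) (Function('u')(R) = Add(Mul(R, -1), Mul(Pow(R, -1), Add(-7, Mul(-1, R)))) = Add(Mul(-1, R), Mul(Pow(R, -1), Add(-7, Mul(-1, R)))))
Function('x')(C) = Add(4, Mul(17, Pow(C, -1))) (Function('x')(C) = Add(4, Mul(-1, Mul(-17, Pow(C, -1)))) = Add(4, Mul(17, Pow(C, -1))))
F = Rational(-1, 161159) (F = Pow(-161159, -1) = Rational(-1, 161159) ≈ -6.2051e-6)
Mul(Function('x')(Function('u')(18)), Pow(F, -1)) = Mul(Add(4, Mul(17, Pow(Add(-1, Mul(-1, 18), Mul(-7, Pow(18, -1))), -1))), Pow(Rational(-1, 161159), -1)) = Mul(Add(4, Mul(17, Pow(Add(-1, -18, Mul(-7, Rational(1, 18))), -1))), -161159) = Mul(Add(4, Mul(17, Pow(Add(-1, -18, Rational(-7, 18)), -1))), -161159) = Mul(Add(4, Mul(17, Pow(Rational(-349, 18), -1))), -161159) = Mul(Add(4, Mul(17, Rational(-18, 349))), -161159) = Mul(Add(4, Rational(-306, 349)), -161159) = Mul(Rational(1090, 349), -161159) = Rational(-175663310, 349)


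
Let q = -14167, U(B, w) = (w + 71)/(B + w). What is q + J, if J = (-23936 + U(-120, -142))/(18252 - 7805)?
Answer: -38782965199/2737114 ≈ -14169.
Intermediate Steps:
U(B, w) = (71 + w)/(B + w)
J = -6271161/2737114 (J = (-23936 + (71 - 142)/(-120 - 142))/(18252 - 7805) = (-23936 - 71/(-262))/10447 = (-23936 - 1/262*(-71))*(1/10447) = (-23936 + 71/262)*(1/10447) = -6271161/262*1/10447 = -6271161/2737114 ≈ -2.2912)
q + J = -14167 - 6271161/2737114 = -38782965199/2737114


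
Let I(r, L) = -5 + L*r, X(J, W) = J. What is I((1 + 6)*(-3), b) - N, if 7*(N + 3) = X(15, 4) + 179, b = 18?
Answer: -2854/7 ≈ -407.71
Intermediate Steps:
N = 173/7 (N = -3 + (15 + 179)/7 = -3 + (⅐)*194 = -3 + 194/7 = 173/7 ≈ 24.714)
I((1 + 6)*(-3), b) - N = (-5 + 18*((1 + 6)*(-3))) - 1*173/7 = (-5 + 18*(7*(-3))) - 173/7 = (-5 + 18*(-21)) - 173/7 = (-5 - 378) - 173/7 = -383 - 173/7 = -2854/7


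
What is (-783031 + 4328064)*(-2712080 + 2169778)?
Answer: -1922478485966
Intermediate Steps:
(-783031 + 4328064)*(-2712080 + 2169778) = 3545033*(-542302) = -1922478485966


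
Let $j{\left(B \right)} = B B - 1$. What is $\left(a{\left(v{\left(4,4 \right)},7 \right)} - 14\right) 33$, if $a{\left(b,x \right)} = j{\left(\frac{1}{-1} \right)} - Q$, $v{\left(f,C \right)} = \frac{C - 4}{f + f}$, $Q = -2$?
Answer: $-396$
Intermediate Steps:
$v{\left(f,C \right)} = \frac{-4 + C}{2 f}$
$j{\left(B \right)} = -1 + B^{2}$ ($j{\left(B \right)} = B^{2} - 1 = -1 + B^{2}$)
$a{\left(b,x \right)} = 2$ ($a{\left(b,x \right)} = \left(-1 + \left(\frac{1}{-1}\right)^{2}\right) - -2 = \left(-1 + \left(-1\right)^{2}\right) + 2 = \left(-1 + 1\right) + 2 = 0 + 2 = 2$)
$\left(a{\left(v{\left(4,4 \right)},7 \right)} - 14\right) 33 = \left(2 - 14\right) 33 = \left(-12\right) 33 = -396$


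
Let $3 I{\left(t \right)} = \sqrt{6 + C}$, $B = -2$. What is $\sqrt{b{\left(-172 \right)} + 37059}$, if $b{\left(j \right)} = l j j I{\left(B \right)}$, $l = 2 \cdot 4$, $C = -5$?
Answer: $\frac{\sqrt{1043547}}{3} \approx 340.51$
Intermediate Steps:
$I{\left(t \right)} = \frac{1}{3}$ ($I{\left(t \right)} = \frac{\sqrt{6 - 5}}{3} = \frac{\sqrt{1}}{3} = \frac{1}{3} \cdot 1 = \frac{1}{3}$)
$l = 8$
$b{\left(j \right)} = \frac{8 j^{2}}{3}$ ($b{\left(j \right)} = 8 j j \frac{1}{3} = 8 j^{2} \cdot \frac{1}{3} = \frac{8 j^{2}}{3}$)
$\sqrt{b{\left(-172 \right)} + 37059} = \sqrt{\frac{8 \left(-172\right)^{2}}{3} + 37059} = \sqrt{\frac{8}{3} \cdot 29584 + 37059} = \sqrt{\frac{236672}{3} + 37059} = \sqrt{\frac{347849}{3}} = \frac{\sqrt{1043547}}{3}$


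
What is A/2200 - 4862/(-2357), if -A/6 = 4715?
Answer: -5598313/518540 ≈ -10.796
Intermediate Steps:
A = -28290 (A = -6*4715 = -28290)
A/2200 - 4862/(-2357) = -28290/2200 - 4862/(-2357) = -28290*1/2200 - 4862*(-1/2357) = -2829/220 + 4862/2357 = -5598313/518540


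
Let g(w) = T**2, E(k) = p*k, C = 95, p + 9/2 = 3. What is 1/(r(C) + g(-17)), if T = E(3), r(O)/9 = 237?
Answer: 4/8613 ≈ 0.00046441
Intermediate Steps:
p = -3/2 (p = -9/2 + 3 = -3/2 ≈ -1.5000)
E(k) = -3*k/2
r(O) = 2133 (r(O) = 9*237 = 2133)
T = -9/2 (T = -3/2*3 = -9/2 ≈ -4.5000)
g(w) = 81/4 (g(w) = (-9/2)**2 = 81/4)
1/(r(C) + g(-17)) = 1/(2133 + 81/4) = 1/(8613/4) = 4/8613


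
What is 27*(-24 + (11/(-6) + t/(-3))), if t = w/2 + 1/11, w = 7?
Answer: -8028/11 ≈ -729.82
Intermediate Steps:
t = 79/22 (t = 7/2 + 1/11 = 79/22 ≈ 3.5909)
27*(-24 + (11/(-6) + t/(-3))) = 27*(-24 + (11/(-6) + (79/22)/(-3))) = 27*(-24 + (11*(-1/6) + (79/22)*(-1/3))) = 27*(-24 + (-11/6 - 79/66)) = 27*(-24 - 100/33) = 27*(-892/33) = -8028/11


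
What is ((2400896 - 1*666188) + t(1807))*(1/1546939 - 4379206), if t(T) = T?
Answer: -11763785657295160995/1546939 ≈ -7.6046e+12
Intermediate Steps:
((2400896 - 1*666188) + t(1807))*(1/1546939 - 4379206) = ((2400896 - 1*666188) + 1807)*(1/1546939 - 4379206) = ((2400896 - 666188) + 1807)*(1/1546939 - 4379206) = (1734708 + 1807)*(-6774364550433/1546939) = 1736515*(-6774364550433/1546939) = -11763785657295160995/1546939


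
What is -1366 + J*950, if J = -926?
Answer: -881066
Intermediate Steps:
-1366 + J*950 = -1366 - 926*950 = -1366 - 879700 = -881066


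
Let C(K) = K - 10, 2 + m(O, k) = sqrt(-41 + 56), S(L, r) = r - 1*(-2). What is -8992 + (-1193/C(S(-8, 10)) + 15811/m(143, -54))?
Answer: -147703/22 + 15811*sqrt(15)/11 ≈ -1146.9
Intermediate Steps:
S(L, r) = 2 + r (S(L, r) = r + 2 = 2 + r)
m(O, k) = -2 + sqrt(15) (m(O, k) = -2 + sqrt(-41 + 56) = -2 + sqrt(15))
C(K) = -10 + K
-8992 + (-1193/C(S(-8, 10)) + 15811/m(143, -54)) = -8992 + (-1193/(-10 + (2 + 10)) + 15811/(-2 + sqrt(15))) = -8992 + (-1193/(-10 + 12) + 15811/(-2 + sqrt(15))) = -8992 + (-1193/2 + 15811/(-2 + sqrt(15))) = -19177/2 + 15811/(-2 + sqrt(15))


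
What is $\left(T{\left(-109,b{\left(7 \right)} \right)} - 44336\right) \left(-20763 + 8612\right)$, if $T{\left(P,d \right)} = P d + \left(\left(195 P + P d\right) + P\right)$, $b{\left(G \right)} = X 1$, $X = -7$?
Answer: $779778274$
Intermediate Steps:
$b{\left(G \right)} = -7$ ($b{\left(G \right)} = \left(-7\right) 1 = -7$)
$T{\left(P,d \right)} = 196 P + 2 P d$ ($T{\left(P,d \right)} = P d + \left(196 P + P d\right) = 196 P + 2 P d$)
$\left(T{\left(-109,b{\left(7 \right)} \right)} - 44336\right) \left(-20763 + 8612\right) = \left(2 \left(-109\right) \left(98 - 7\right) - 44336\right) \left(-20763 + 8612\right) = \left(2 \left(-109\right) 91 - 44336\right) \left(-12151\right) = \left(-19838 - 44336\right) \left(-12151\right) = \left(-64174\right) \left(-12151\right) = 779778274$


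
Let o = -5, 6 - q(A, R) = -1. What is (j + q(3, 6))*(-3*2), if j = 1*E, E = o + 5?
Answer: -42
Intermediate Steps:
q(A, R) = 7 (q(A, R) = 6 - 1*(-1) = 6 + 1 = 7)
E = 0 (E = -5 + 5 = 0)
j = 0 (j = 1*0 = 0)
(j + q(3, 6))*(-3*2) = (0 + 7)*(-3*2) = 7*(-6) = -42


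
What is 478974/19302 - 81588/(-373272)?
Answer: 2505033257/100068002 ≈ 25.033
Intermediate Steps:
478974/19302 - 81588/(-373272) = 478974*(1/19302) - 81588*(-1/373272) = 79829/3217 + 6799/31106 = 2505033257/100068002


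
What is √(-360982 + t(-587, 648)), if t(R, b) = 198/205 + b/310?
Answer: 2*I*√3644626162435/6355 ≈ 600.82*I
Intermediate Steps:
t(R, b) = 198/205 + b/310 (t(R, b) = 198*(1/205) + b*(1/310) = 198/205 + b/310)
√(-360982 + t(-587, 648)) = √(-360982 + (198/205 + (1/310)*648)) = √(-360982 + (198/205 + 324/155)) = √(-360982 + 19422/6355) = √(-2294021188/6355) = 2*I*√3644626162435/6355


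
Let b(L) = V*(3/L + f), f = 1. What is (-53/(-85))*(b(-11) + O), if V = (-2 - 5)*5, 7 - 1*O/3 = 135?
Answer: -238712/935 ≈ -255.31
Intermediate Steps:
O = -384 (O = 21 - 3*135 = 21 - 405 = -384)
V = -35 (V = -7*5 = -35)
b(L) = -35 - 105/L (b(L) = -35*(3/L + 1) = -35*(1 + 3/L) = -35 - 105/L)
(-53/(-85))*(b(-11) + O) = (-53/(-85))*((-35 - 105/(-11)) - 384) = (-53*(-1/85))*((-35 - 105*(-1/11)) - 384) = 53*((-35 + 105/11) - 384)/85 = 53*(-280/11 - 384)/85 = (53/85)*(-4504/11) = -238712/935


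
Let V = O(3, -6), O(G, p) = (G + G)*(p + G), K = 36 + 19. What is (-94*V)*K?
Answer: 93060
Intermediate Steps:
K = 55
O(G, p) = 2*G*(G + p) (O(G, p) = (2*G)*(G + p) = 2*G*(G + p))
V = -18 (V = 2*3*(3 - 6) = 2*3*(-3) = -18)
(-94*V)*K = -94*(-18)*55 = 1692*55 = 93060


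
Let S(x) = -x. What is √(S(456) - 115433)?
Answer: 17*I*√401 ≈ 340.42*I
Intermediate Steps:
√(S(456) - 115433) = √(-1*456 - 115433) = √(-456 - 115433) = √(-115889) = 17*I*√401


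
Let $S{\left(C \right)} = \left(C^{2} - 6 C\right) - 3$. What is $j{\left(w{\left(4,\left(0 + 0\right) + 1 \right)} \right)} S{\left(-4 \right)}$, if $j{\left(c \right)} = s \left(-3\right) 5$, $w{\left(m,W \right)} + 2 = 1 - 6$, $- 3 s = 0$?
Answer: $0$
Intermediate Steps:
$s = 0$ ($s = \left(- \frac{1}{3}\right) 0 = 0$)
$w{\left(m,W \right)} = -7$ ($w{\left(m,W \right)} = -2 + \left(1 - 6\right) = -2 - 5 = -7$)
$S{\left(C \right)} = -3 + C^{2} - 6 C$
$j{\left(c \right)} = 0$ ($j{\left(c \right)} = 0 \left(-3\right) 5 = 0 \cdot 5 = 0$)
$j{\left(w{\left(4,\left(0 + 0\right) + 1 \right)} \right)} S{\left(-4 \right)} = 0 \left(-3 + \left(-4\right)^{2} - -24\right) = 0 \left(-3 + 16 + 24\right) = 0 \cdot 37 = 0$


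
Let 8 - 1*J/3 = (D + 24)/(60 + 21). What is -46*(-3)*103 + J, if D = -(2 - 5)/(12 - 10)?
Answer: 256267/18 ≈ 14237.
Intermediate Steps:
D = 3/2 (D = -(-3)/2 = -1*(-3/2) = 3/2 ≈ 1.5000)
J = 415/18 (J = 24 - 3*(3/2 + 24)/(60 + 21) = 24 - 153/(2*81) = 24 - 3*17/54 = 24 - 17/18 = 415/18 ≈ 23.056)
-46*(-3)*103 + J = -46*(-3)*103 + 415/18 = 138*103 + 415/18 = 14214 + 415/18 = 256267/18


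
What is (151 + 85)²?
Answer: 55696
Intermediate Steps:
(151 + 85)² = 236² = 55696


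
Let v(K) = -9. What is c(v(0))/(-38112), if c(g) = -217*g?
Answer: -651/12704 ≈ -0.051244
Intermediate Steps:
c(v(0))/(-38112) = -217*(-9)/(-38112) = 1953*(-1/38112) = -651/12704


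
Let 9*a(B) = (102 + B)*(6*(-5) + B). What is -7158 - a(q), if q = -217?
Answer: -92827/9 ≈ -10314.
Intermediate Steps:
a(B) = (-30 + B)*(102 + B)/9 (a(B) = ((102 + B)*(6*(-5) + B))/9 = ((102 + B)*(-30 + B))/9 = ((-30 + B)*(102 + B))/9 = (-30 + B)*(102 + B)/9)
-7158 - a(q) = -7158 - (-340 + 8*(-217) + (⅑)*(-217)²) = -7158 - (-340 - 1736 + (⅑)*47089) = -7158 - (-340 - 1736 + 47089/9) = -7158 - 1*28405/9 = -7158 - 28405/9 = -92827/9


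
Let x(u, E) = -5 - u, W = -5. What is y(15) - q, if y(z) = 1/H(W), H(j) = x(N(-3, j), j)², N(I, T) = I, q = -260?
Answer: 1041/4 ≈ 260.25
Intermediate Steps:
H(j) = 4 (H(j) = (-5 - 1*(-3))² = (-5 + 3)² = (-2)² = 4)
y(z) = ¼ (y(z) = 1/4 = ¼)
y(15) - q = ¼ - 1*(-260) = ¼ + 260 = 1041/4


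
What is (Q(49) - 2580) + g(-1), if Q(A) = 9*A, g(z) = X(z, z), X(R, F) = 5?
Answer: -2134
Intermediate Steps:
g(z) = 5
(Q(49) - 2580) + g(-1) = (9*49 - 2580) + 5 = (441 - 2580) + 5 = -2139 + 5 = -2134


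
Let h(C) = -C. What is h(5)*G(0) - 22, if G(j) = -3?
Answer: -7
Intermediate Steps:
h(5)*G(0) - 22 = -1*5*(-3) - 22 = -5*(-3) - 22 = 15 - 22 = -7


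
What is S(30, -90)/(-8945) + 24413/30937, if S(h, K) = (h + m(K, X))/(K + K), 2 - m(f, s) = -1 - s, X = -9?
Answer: 3275676149/4150971975 ≈ 0.78913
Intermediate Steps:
m(f, s) = 3 + s (m(f, s) = 2 - (-1 - s) = 2 + (1 + s) = 3 + s)
S(h, K) = (-6 + h)/(2*K) (S(h, K) = (h + (3 - 9))/(K + K) = (h - 6)/((2*K)) = (-6 + h)*(1/(2*K)) = (-6 + h)/(2*K))
S(30, -90)/(-8945) + 24413/30937 = ((½)*(-6 + 30)/(-90))/(-8945) + 24413/30937 = ((½)*(-1/90)*24)*(-1/8945) + 24413*(1/30937) = -2/15*(-1/8945) + 24413/30937 = 2/134175 + 24413/30937 = 3275676149/4150971975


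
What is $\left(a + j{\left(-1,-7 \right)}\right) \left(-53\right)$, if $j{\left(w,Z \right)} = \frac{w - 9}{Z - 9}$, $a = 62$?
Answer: $- \frac{26553}{8} \approx -3319.1$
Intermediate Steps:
$j{\left(w,Z \right)} = \frac{-9 + w}{-9 + Z}$
$\left(a + j{\left(-1,-7 \right)}\right) \left(-53\right) = \left(62 + \frac{-9 - 1}{-9 - 7}\right) \left(-53\right) = \left(62 + \frac{1}{-16} \left(-10\right)\right) \left(-53\right) = \left(62 - - \frac{5}{8}\right) \left(-53\right) = \left(62 + \frac{5}{8}\right) \left(-53\right) = \frac{501}{8} \left(-53\right) = - \frac{26553}{8}$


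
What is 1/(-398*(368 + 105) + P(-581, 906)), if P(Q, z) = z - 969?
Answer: -1/188317 ≈ -5.3102e-6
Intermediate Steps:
P(Q, z) = -969 + z
1/(-398*(368 + 105) + P(-581, 906)) = 1/(-398*(368 + 105) + (-969 + 906)) = 1/(-398*473 - 63) = 1/(-188254 - 63) = 1/(-188317) = -1/188317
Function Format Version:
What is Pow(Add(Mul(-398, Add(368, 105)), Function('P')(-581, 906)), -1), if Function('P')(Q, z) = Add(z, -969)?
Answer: Rational(-1, 188317) ≈ -5.3102e-6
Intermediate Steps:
Function('P')(Q, z) = Add(-969, z)
Pow(Add(Mul(-398, Add(368, 105)), Function('P')(-581, 906)), -1) = Pow(Add(Mul(-398, Add(368, 105)), Add(-969, 906)), -1) = Pow(Add(Mul(-398, 473), -63), -1) = Pow(Add(-188254, -63), -1) = Pow(-188317, -1) = Rational(-1, 188317)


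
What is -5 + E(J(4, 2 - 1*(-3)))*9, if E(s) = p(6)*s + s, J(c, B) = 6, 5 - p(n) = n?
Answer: -5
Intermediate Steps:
p(n) = 5 - n
E(s) = 0 (E(s) = (5 - 1*6)*s + s = (5 - 6)*s + s = -s + s = 0)
-5 + E(J(4, 2 - 1*(-3)))*9 = -5 + 0*9 = -5 + 0 = -5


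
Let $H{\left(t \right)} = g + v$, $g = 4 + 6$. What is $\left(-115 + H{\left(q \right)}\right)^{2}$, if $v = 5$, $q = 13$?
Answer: $10000$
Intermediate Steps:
$g = 10$
$H{\left(t \right)} = 15$ ($H{\left(t \right)} = 10 + 5 = 15$)
$\left(-115 + H{\left(q \right)}\right)^{2} = \left(-115 + 15\right)^{2} = \left(-100\right)^{2} = 10000$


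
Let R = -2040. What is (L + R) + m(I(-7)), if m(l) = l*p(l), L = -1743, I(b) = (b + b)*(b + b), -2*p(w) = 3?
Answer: -4077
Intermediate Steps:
p(w) = -3/2 (p(w) = -1/2*3 = -3/2)
I(b) = 4*b**2 (I(b) = (2*b)*(2*b) = 4*b**2)
m(l) = -3*l/2 (m(l) = l*(-3/2) = -3*l/2)
(L + R) + m(I(-7)) = (-1743 - 2040) - 6*(-7)**2 = -3783 - 6*49 = -3783 - 3/2*196 = -3783 - 294 = -4077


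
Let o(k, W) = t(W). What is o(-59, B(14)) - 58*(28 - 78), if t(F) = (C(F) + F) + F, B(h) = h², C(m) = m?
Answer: 3488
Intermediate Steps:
t(F) = 3*F (t(F) = (F + F) + F = 2*F + F = 3*F)
o(k, W) = 3*W
o(-59, B(14)) - 58*(28 - 78) = 3*14² - 58*(28 - 78) = 3*196 - 58*(-50) = 588 + 2900 = 3488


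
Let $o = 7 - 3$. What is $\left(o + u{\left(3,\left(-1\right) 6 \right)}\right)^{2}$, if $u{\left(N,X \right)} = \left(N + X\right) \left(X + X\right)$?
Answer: $1600$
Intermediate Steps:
$u{\left(N,X \right)} = 2 X \left(N + X\right)$ ($u{\left(N,X \right)} = \left(N + X\right) 2 X = 2 X \left(N + X\right)$)
$o = 4$
$\left(o + u{\left(3,\left(-1\right) 6 \right)}\right)^{2} = \left(4 + 2 \left(\left(-1\right) 6\right) \left(3 - 6\right)\right)^{2} = \left(4 + 2 \left(-6\right) \left(3 - 6\right)\right)^{2} = \left(4 + 2 \left(-6\right) \left(-3\right)\right)^{2} = \left(4 + 36\right)^{2} = 40^{2} = 1600$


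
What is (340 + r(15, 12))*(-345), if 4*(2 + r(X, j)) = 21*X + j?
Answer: -579255/4 ≈ -1.4481e+5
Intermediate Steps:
r(X, j) = -2 + j/4 + 21*X/4 (r(X, j) = -2 + (21*X + j)/4 = -2 + (j + 21*X)/4 = -2 + (j/4 + 21*X/4) = -2 + j/4 + 21*X/4)
(340 + r(15, 12))*(-345) = (340 + (-2 + (¼)*12 + (21/4)*15))*(-345) = (340 + (-2 + 3 + 315/4))*(-345) = (340 + 319/4)*(-345) = (1679/4)*(-345) = -579255/4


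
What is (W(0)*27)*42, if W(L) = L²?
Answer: 0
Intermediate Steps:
(W(0)*27)*42 = (0²*27)*42 = (0*27)*42 = 0*42 = 0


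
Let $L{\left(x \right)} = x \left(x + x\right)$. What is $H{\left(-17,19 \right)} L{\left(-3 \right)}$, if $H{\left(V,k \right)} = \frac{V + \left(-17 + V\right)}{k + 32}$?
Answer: $-18$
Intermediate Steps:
$L{\left(x \right)} = 2 x^{2}$ ($L{\left(x \right)} = x 2 x = 2 x^{2}$)
$H{\left(V,k \right)} = \frac{-17 + 2 V}{32 + k}$
$H{\left(-17,19 \right)} L{\left(-3 \right)} = \frac{-17 + 2 \left(-17\right)}{32 + 19} \cdot 2 \left(-3\right)^{2} = \frac{-17 - 34}{51} \cdot 2 \cdot 9 = \frac{1}{51} \left(-51\right) 18 = \left(-1\right) 18 = -18$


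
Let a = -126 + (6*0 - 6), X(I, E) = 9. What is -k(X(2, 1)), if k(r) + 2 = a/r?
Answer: 50/3 ≈ 16.667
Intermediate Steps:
a = -132 (a = -126 + (0 - 6) = -126 - 6 = -132)
k(r) = -2 - 132/r
-k(X(2, 1)) = -(-2 - 132/9) = -(-2 - 132*1/9) = -(-2 - 44/3) = -1*(-50/3) = 50/3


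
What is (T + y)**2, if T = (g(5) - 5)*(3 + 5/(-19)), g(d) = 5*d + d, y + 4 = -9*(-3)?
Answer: 3017169/361 ≈ 8357.8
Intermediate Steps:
y = 23 (y = -4 - 9*(-3) = -4 + 27 = 23)
g(d) = 6*d
T = 1300/19 (T = (6*5 - 5)*(3 + 5/(-19)) = (30 - 5)*(3 + 5*(-1/19)) = 25*(3 - 5/19) = 25*(52/19) = 1300/19 ≈ 68.421)
(T + y)**2 = (1300/19 + 23)**2 = (1737/19)**2 = 3017169/361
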